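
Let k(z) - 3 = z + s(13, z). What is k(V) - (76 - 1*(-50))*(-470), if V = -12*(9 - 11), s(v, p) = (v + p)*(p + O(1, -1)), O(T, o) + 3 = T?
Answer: 60061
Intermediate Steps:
O(T, o) = -3 + T
s(v, p) = (-2 + p)*(p + v) (s(v, p) = (v + p)*(p + (-3 + 1)) = (p + v)*(p - 2) = (p + v)*(-2 + p) = (-2 + p)*(p + v))
V = 24 (V = -12*(-2) = 24)
k(z) = -23 + z**2 + 12*z (k(z) = 3 + (z + (z**2 - 2*z - 2*13 + z*13)) = 3 + (z + (z**2 - 2*z - 26 + 13*z)) = 3 + (z + (-26 + z**2 + 11*z)) = 3 + (-26 + z**2 + 12*z) = -23 + z**2 + 12*z)
k(V) - (76 - 1*(-50))*(-470) = (-23 + 24**2 + 12*24) - (76 - 1*(-50))*(-470) = (-23 + 576 + 288) - (76 + 50)*(-470) = 841 - 126*(-470) = 841 - 1*(-59220) = 841 + 59220 = 60061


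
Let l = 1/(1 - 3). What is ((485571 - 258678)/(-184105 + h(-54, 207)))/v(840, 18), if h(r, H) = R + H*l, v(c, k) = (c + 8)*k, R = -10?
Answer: -1427/17684976 ≈ -8.0690e-5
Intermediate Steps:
v(c, k) = k*(8 + c) (v(c, k) = (8 + c)*k = k*(8 + c))
l = -½ (l = 1/(-2) = -½ ≈ -0.50000)
h(r, H) = -10 - H/2 (h(r, H) = -10 + H*(-½) = -10 - H/2)
((485571 - 258678)/(-184105 + h(-54, 207)))/v(840, 18) = ((485571 - 258678)/(-184105 + (-10 - ½*207)))/((18*(8 + 840))) = (226893/(-184105 + (-10 - 207/2)))/((18*848)) = (226893/(-184105 - 227/2))/15264 = (226893/(-368437/2))*(1/15264) = (226893*(-2/368437))*(1/15264) = -453786/368437*1/15264 = -1427/17684976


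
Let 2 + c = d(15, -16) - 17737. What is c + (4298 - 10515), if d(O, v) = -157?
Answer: -24113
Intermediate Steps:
c = -17896 (c = -2 + (-157 - 17737) = -2 - 17894 = -17896)
c + (4298 - 10515) = -17896 + (4298 - 10515) = -17896 - 6217 = -24113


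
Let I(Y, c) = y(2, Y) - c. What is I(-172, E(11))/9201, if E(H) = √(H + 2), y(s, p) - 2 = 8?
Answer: 10/9201 - √13/9201 ≈ 0.00069497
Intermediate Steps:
y(s, p) = 10 (y(s, p) = 2 + 8 = 10)
E(H) = √(2 + H)
I(Y, c) = 10 - c
I(-172, E(11))/9201 = (10 - √(2 + 11))/9201 = (10 - √13)*(1/9201) = 10/9201 - √13/9201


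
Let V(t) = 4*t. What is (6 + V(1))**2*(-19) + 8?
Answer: -1892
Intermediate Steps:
(6 + V(1))**2*(-19) + 8 = (6 + 4*1)**2*(-19) + 8 = (6 + 4)**2*(-19) + 8 = 10**2*(-19) + 8 = 100*(-19) + 8 = -1900 + 8 = -1892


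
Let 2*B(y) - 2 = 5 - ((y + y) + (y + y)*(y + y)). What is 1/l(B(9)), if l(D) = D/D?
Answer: 1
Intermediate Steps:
B(y) = 7/2 - y - 2*y² (B(y) = 1 + (5 - ((y + y) + (y + y)*(y + y)))/2 = 1 + (5 - (2*y + (2*y)*(2*y)))/2 = 1 + (5 - (2*y + 4*y²))/2 = 1 + (5 + (-4*y² - 2*y))/2 = 1 + (5 - 4*y² - 2*y)/2 = 1 + (5/2 - y - 2*y²) = 7/2 - y - 2*y²)
l(D) = 1
1/l(B(9)) = 1/1 = 1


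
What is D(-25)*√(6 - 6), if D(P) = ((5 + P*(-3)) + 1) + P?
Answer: 0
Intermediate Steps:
D(P) = 6 - 2*P (D(P) = ((5 - 3*P) + 1) + P = (6 - 3*P) + P = 6 - 2*P)
D(-25)*√(6 - 6) = (6 - 2*(-25))*√(6 - 6) = (6 + 50)*√0 = 56*0 = 0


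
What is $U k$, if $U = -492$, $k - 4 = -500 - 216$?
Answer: $350304$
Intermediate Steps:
$k = -712$ ($k = 4 - 716 = -712$)
$U k = \left(-492\right) \left(-712\right) = 350304$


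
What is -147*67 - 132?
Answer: -9981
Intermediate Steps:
-147*67 - 132 = -9849 - 132 = -9981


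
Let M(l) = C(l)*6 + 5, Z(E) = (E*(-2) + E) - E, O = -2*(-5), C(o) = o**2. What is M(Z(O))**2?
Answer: 5784025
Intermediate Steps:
O = 10
Z(E) = -2*E (Z(E) = (-2*E + E) - E = -E - E = -2*E)
M(l) = 5 + 6*l**2 (M(l) = l**2*6 + 5 = 6*l**2 + 5 = 5 + 6*l**2)
M(Z(O))**2 = (5 + 6*(-2*10)**2)**2 = (5 + 6*(-20)**2)**2 = (5 + 6*400)**2 = (5 + 2400)**2 = 2405**2 = 5784025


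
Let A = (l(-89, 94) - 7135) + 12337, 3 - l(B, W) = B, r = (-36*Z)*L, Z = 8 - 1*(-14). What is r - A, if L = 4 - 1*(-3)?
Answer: -10838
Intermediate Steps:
Z = 22 (Z = 8 + 14 = 22)
L = 7 (L = 4 + 3 = 7)
r = -5544 (r = -36*22*7 = -792*7 = -5544)
l(B, W) = 3 - B
A = 5294 (A = ((3 - 1*(-89)) - 7135) + 12337 = ((3 + 89) - 7135) + 12337 = (92 - 7135) + 12337 = -7043 + 12337 = 5294)
r - A = -5544 - 1*5294 = -5544 - 5294 = -10838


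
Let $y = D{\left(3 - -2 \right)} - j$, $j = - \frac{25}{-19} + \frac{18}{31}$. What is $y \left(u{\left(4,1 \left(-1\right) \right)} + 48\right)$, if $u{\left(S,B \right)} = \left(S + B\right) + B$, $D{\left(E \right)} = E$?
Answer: $\frac{91400}{589} \approx 155.18$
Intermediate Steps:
$j = \frac{1117}{589}$ ($j = \left(-25\right) \left(- \frac{1}{19}\right) + 18 \cdot \frac{1}{31} = \frac{25}{19} + \frac{18}{31} = \frac{1117}{589} \approx 1.8964$)
$u{\left(S,B \right)} = S + 2 B$ ($u{\left(S,B \right)} = \left(B + S\right) + B = S + 2 B$)
$y = \frac{1828}{589}$ ($y = \left(3 - -2\right) - \frac{1117}{589} = \left(3 + 2\right) - \frac{1117}{589} = 5 - \frac{1117}{589} = \frac{1828}{589} \approx 3.1036$)
$y \left(u{\left(4,1 \left(-1\right) \right)} + 48\right) = \frac{1828 \left(\left(4 + 2 \cdot 1 \left(-1\right)\right) + 48\right)}{589} = \frac{1828 \left(\left(4 + 2 \left(-1\right)\right) + 48\right)}{589} = \frac{1828 \left(\left(4 - 2\right) + 48\right)}{589} = \frac{1828 \left(2 + 48\right)}{589} = \frac{1828}{589} \cdot 50 = \frac{91400}{589}$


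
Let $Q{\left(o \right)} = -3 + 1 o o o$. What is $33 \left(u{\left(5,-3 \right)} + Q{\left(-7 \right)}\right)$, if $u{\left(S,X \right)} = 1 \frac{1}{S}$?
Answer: $- \frac{57057}{5} \approx -11411.0$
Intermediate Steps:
$u{\left(S,X \right)} = \frac{1}{S}$
$Q{\left(o \right)} = -3 + o^{3}$ ($Q{\left(o \right)} = -3 + 1 o^{2} o = -3 + 1 o^{3} = -3 + o^{3}$)
$33 \left(u{\left(5,-3 \right)} + Q{\left(-7 \right)}\right) = 33 \left(\frac{1}{5} + \left(-3 + \left(-7\right)^{3}\right)\right) = 33 \left(\frac{1}{5} - 346\right) = 33 \left(- \frac{1729}{5}\right) = - \frac{57057}{5}$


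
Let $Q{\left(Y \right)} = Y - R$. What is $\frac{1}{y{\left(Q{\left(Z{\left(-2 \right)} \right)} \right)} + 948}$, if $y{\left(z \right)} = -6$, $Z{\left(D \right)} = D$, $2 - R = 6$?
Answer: $\frac{1}{942} \approx 0.0010616$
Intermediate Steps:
$R = -4$ ($R = 2 - 6 = -4$)
$Q{\left(Y \right)} = 4 + Y$ ($Q{\left(Y \right)} = Y - -4 = Y + 4 = 4 + Y$)
$\frac{1}{y{\left(Q{\left(Z{\left(-2 \right)} \right)} \right)} + 948} = \frac{1}{-6 + 948} = \frac{1}{942}$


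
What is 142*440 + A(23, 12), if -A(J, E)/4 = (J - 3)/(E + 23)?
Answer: 437344/7 ≈ 62478.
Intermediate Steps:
A(J, E) = -4*(-3 + J)/(23 + E) (A(J, E) = -4*(J - 3)/(E + 23) = -4*(-3 + J)/(23 + E))
142*440 + A(23, 12) = 142*440 + 4*(3 - 1*23)/(23 + 12) = 62480 + 4*(3 - 23)/35 = 62480 + 4*(1/35)*(-20) = 62480 - 16/7 = 437344/7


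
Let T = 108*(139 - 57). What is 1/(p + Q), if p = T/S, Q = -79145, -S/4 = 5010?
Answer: -835/66086444 ≈ -1.2635e-5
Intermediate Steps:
S = -20040 (S = -4*5010 = -20040)
T = 8856 (T = 108*82 = 8856)
p = -369/835 (p = 8856/(-20040) = 8856*(-1/20040) = -369/835 ≈ -0.44192)
1/(p + Q) = 1/(-369/835 - 79145) = 1/(-66086444/835) = -835/66086444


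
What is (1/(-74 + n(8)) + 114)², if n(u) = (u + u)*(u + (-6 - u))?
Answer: 375545641/28900 ≈ 12995.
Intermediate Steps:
n(u) = -12*u (n(u) = (2*u)*(-6) = -12*u)
(1/(-74 + n(8)) + 114)² = (1/(-74 - 12*8) + 114)² = (1/(-74 - 96) + 114)² = (1/(-170) + 114)² = (-1/170 + 114)² = (19379/170)² = 375545641/28900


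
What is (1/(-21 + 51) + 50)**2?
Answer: 2253001/900 ≈ 2503.3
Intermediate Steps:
(1/(-21 + 51) + 50)**2 = (1/30 + 50)**2 = (1501/30)**2 = 2253001/900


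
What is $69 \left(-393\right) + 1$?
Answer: $-27116$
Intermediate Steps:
$69 \left(-393\right) + 1 = -27117 + 1 = -27116$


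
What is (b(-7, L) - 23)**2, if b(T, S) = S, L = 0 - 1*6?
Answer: 841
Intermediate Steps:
L = -6 (L = 0 - 6 = -6)
(b(-7, L) - 23)**2 = (-6 - 23)**2 = (-29)**2 = 841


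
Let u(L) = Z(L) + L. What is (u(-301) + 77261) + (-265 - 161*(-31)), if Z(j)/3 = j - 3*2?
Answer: 80765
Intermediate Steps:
Z(j) = -18 + 3*j (Z(j) = 3*(j - 3*2) = 3*(j - 6) = 3*(-6 + j) = -18 + 3*j)
u(L) = -18 + 4*L (u(L) = (-18 + 3*L) + L = -18 + 4*L)
(u(-301) + 77261) + (-265 - 161*(-31)) = ((-18 + 4*(-301)) + 77261) + (-265 - 161*(-31)) = ((-18 - 1204) + 77261) + (-265 + 4991) = (-1222 + 77261) + 4726 = 76039 + 4726 = 80765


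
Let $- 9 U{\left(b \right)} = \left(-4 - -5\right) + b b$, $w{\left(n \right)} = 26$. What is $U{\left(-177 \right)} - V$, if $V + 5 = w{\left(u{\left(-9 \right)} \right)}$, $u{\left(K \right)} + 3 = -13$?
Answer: $- \frac{31519}{9} \approx -3502.1$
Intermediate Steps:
$u{\left(K \right)} = -16$ ($u{\left(K \right)} = -3 - 13 = -16$)
$U{\left(b \right)} = - \frac{1}{9} - \frac{b^{2}}{9}$ ($U{\left(b \right)} = - \frac{\left(-4 - -5\right) + b b}{9} = - \frac{\left(-4 + 5\right) + b^{2}}{9} = - \frac{1 + b^{2}}{9} = - \frac{1}{9} - \frac{b^{2}}{9}$)
$V = 21$ ($V = -5 + 26 = 21$)
$U{\left(-177 \right)} - V = \left(- \frac{1}{9} - \frac{\left(-177\right)^{2}}{9}\right) - 21 = \left(- \frac{1}{9} - 3481\right) - 21 = - \frac{31330}{9} - 21 = - \frac{31519}{9}$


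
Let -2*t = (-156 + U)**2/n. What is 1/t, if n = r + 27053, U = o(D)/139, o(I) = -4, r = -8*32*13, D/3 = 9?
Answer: -458390725/235184672 ≈ -1.9491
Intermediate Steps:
D = 27 (D = 3*9 = 27)
r = -3328 (r = -256*13 = -3328)
U = -4/139 ≈ -0.028777
n = 23725 (n = -3328 + 27053 = 23725)
t = -235184672/458390725 (t = -(-156 - 4/139)**2/(2*23725) = -(-21688/139)**2/(2*23725) = -235184672/(19321*23725) = -1/2*470369344/458390725 = -235184672/458390725 ≈ -0.51307)
1/t = 1/(-235184672/458390725) = -458390725/235184672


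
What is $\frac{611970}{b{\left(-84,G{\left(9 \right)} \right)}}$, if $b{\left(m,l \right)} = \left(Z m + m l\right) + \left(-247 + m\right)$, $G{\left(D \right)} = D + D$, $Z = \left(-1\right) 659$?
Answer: $\frac{611970}{53513} \approx 11.436$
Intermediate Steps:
$Z = -659$
$G{\left(D \right)} = 2 D$
$b{\left(m,l \right)} = -247 - 658 m + l m$ ($b{\left(m,l \right)} = \left(- 659 m + m l\right) + \left(-247 + m\right) = \left(- 659 m + l m\right) + \left(-247 + m\right) = -247 - 658 m + l m$)
$\frac{611970}{b{\left(-84,G{\left(9 \right)} \right)}} = \frac{611970}{-247 - -55272 + 2 \cdot 9 \left(-84\right)} = \frac{611970}{-247 + 55272 + 18 \left(-84\right)} = \frac{611970}{-247 + 55272 - 1512} = \frac{611970}{53513}$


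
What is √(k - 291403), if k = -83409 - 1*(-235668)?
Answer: 2*I*√34786 ≈ 373.02*I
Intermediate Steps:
k = 152259 (k = -83409 + 235668 = 152259)
√(k - 291403) = √(152259 - 291403) = √(-139144) = 2*I*√34786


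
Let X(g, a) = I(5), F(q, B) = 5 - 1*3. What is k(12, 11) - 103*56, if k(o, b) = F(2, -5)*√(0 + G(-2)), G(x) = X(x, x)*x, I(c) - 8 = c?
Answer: -5768 + 2*I*√26 ≈ -5768.0 + 10.198*I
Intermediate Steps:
F(q, B) = 2 (F(q, B) = 5 - 3 = 2)
I(c) = 8 + c
X(g, a) = 13 (X(g, a) = 8 + 5 = 13)
G(x) = 13*x
k(o, b) = 2*I*√26 (k(o, b) = 2*√(0 + 13*(-2)) = 2*√(0 - 26) = 2*√(-26) = 2*(I*√26) = 2*I*√26)
k(12, 11) - 103*56 = 2*I*√26 - 103*56 = 2*I*√26 - 5768 = -5768 + 2*I*√26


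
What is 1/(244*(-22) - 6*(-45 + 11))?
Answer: -1/5164 ≈ -0.00019365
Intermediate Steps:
1/(244*(-22) - 6*(-45 + 11)) = 1/(-5368 - 6*(-34)) = 1/(-5368 + 204) = 1/(-5164) = -1/5164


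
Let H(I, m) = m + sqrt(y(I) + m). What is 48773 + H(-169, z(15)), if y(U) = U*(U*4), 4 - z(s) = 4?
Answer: 49111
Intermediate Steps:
z(s) = 0 (z(s) = 4 - 1*4 = 4 - 4 = 0)
y(U) = 4*U**2 (y(U) = U*(4*U) = 4*U**2)
H(I, m) = m + sqrt(m + 4*I**2) (H(I, m) = m + sqrt(4*I**2 + m) = m + sqrt(m + 4*I**2))
48773 + H(-169, z(15)) = 48773 + (0 + sqrt(0 + 4*(-169)**2)) = 48773 + (0 + sqrt(0 + 4*28561)) = 48773 + (0 + sqrt(0 + 114244)) = 48773 + (0 + sqrt(114244)) = 48773 + (0 + 338) = 48773 + 338 = 49111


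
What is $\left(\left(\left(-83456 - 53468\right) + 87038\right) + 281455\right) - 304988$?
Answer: $-73419$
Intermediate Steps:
$\left(\left(\left(-83456 - 53468\right) + 87038\right) + 281455\right) - 304988 = \left(\left(-136924 + 87038\right) + 281455\right) - 304988 = \left(-49886 + 281455\right) - 304988 = 231569 - 304988 = -73419$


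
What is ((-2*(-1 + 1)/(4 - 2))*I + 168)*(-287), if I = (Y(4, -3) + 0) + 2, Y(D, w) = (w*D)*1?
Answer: -48216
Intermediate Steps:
Y(D, w) = D*w (Y(D, w) = (D*w)*1 = D*w)
I = -10 (I = (4*(-3) + 0) + 2 = (-12 + 0) + 2 = -12 + 2 = -10)
((-2*(-1 + 1)/(4 - 2))*I + 168)*(-287) = (-2*(-1 + 1)/(4 - 2)*(-10) + 168)*(-287) = (-0/2*(-10) + 168)*(-287) = (-2*0*(-10) + 168)*(-287) = (0*(-10) + 168)*(-287) = (0 + 168)*(-287) = 168*(-287) = -48216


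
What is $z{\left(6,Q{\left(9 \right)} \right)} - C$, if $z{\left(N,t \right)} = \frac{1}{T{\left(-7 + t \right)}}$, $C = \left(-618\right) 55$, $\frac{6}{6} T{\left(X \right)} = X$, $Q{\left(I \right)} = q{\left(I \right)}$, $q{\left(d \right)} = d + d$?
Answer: $\frac{373891}{11} \approx 33990.0$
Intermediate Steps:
$q{\left(d \right)} = 2 d$
$Q{\left(I \right)} = 2 I$
$T{\left(X \right)} = X$
$C = -33990$
$z{\left(N,t \right)} = \frac{1}{-7 + t}$
$z{\left(6,Q{\left(9 \right)} \right)} - C = \frac{1}{-7 + 2 \cdot 9} - -33990 = \frac{1}{-7 + 18} + 33990 = \frac{1}{11} + 33990 = \frac{373891}{11}$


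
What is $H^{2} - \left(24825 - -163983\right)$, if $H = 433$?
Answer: $-1319$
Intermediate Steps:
$H^{2} - \left(24825 - -163983\right) = 433^{2} - \left(24825 - -163983\right) = 187489 - \left(24825 + 163983\right) = 187489 - 188808 = -1319$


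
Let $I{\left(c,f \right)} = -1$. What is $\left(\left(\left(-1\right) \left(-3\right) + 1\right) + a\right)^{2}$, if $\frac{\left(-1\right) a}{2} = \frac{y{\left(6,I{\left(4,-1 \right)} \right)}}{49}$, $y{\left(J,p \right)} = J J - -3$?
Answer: $\frac{13924}{2401} \approx 5.7992$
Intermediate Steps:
$y{\left(J,p \right)} = 3 + J^{2}$ ($y{\left(J,p \right)} = J^{2} + 3 = 3 + J^{2}$)
$a = - \frac{78}{49}$ ($a = - 2 \frac{3 + 6^{2}}{49} = - 2 \left(3 + 36\right) \frac{1}{49} = - 2 \cdot 39 \cdot \frac{1}{49} = \left(-2\right) \frac{39}{49} = - \frac{78}{49} \approx -1.5918$)
$\left(\left(\left(-1\right) \left(-3\right) + 1\right) + a\right)^{2} = \left(\left(\left(-1\right) \left(-3\right) + 1\right) - \frac{78}{49}\right)^{2} = \left(\left(3 + 1\right) - \frac{78}{49}\right)^{2} = \left(4 - \frac{78}{49}\right)^{2} = \left(\frac{118}{49}\right)^{2} = \frac{13924}{2401}$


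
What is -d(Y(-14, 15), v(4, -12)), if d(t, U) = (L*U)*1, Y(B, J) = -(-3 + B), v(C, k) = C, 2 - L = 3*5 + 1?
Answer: 56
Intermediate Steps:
L = -14 (L = 2 - (3*5 + 1) = 2 - (15 + 1) = 2 - 1*16 = 2 - 16 = -14)
Y(B, J) = 3 - B
d(t, U) = -14*U (d(t, U) = -14*U*1 = -14*U)
-d(Y(-14, 15), v(4, -12)) = -(-14)*4 = -1*(-56) = 56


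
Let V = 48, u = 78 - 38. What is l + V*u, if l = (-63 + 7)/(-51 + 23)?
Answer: 1922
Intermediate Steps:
l = 2 (l = -56/(-28) = -56*(-1/28) = 2)
u = 40
l + V*u = 2 + 48*40 = 2 + 1920 = 1922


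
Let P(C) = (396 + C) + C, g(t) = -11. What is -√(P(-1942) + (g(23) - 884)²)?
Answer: -√797537 ≈ -893.05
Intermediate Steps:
P(C) = 396 + 2*C
-√(P(-1942) + (g(23) - 884)²) = -√((396 + 2*(-1942)) + (-11 - 884)²) = -√((396 - 3884) + (-895)²) = -√(-3488 + 801025) = -√797537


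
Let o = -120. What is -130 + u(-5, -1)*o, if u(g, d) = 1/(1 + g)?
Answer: -100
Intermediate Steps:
-130 + u(-5, -1)*o = -130 - 120/(1 - 5) = -130 - 120/(-4) = -130 - 1/4*(-120) = -130 + 30 = -100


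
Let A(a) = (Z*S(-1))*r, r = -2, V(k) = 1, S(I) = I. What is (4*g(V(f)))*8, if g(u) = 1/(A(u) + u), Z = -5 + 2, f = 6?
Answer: -32/5 ≈ -6.4000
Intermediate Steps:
Z = -3
A(a) = -6 (A(a) = -3*(-1)*(-2) = 3*(-2) = -6)
g(u) = 1/(-6 + u)
(4*g(V(f)))*8 = (4/(-6 + 1))*8 = (4/(-5))*8 = (4*(-⅕))*8 = -⅘*8 = -32/5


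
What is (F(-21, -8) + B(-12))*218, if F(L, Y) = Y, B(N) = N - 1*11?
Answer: -6758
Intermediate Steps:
B(N) = -11 + N (B(N) = N - 11 = -11 + N)
(F(-21, -8) + B(-12))*218 = (-8 + (-11 - 12))*218 = (-8 - 23)*218 = -31*218 = -6758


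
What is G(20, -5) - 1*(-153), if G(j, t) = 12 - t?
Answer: 170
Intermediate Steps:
G(20, -5) - 1*(-153) = (12 - 1*(-5)) - 1*(-153) = (12 + 5) + 153 = 17 + 153 = 170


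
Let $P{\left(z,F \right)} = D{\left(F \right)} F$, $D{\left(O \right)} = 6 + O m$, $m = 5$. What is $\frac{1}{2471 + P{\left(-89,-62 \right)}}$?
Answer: $\frac{1}{21319} \approx 4.6907 \cdot 10^{-5}$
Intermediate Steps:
$D{\left(O \right)} = 6 + 5 O$ ($D{\left(O \right)} = 6 + O 5 = 6 + 5 O$)
$P{\left(z,F \right)} = F \left(6 + 5 F\right)$ ($P{\left(z,F \right)} = \left(6 + 5 F\right) F = F \left(6 + 5 F\right)$)
$\frac{1}{2471 + P{\left(-89,-62 \right)}} = \frac{1}{2471 - 62 \left(6 + 5 \left(-62\right)\right)} = \frac{1}{2471 - 62 \left(6 - 310\right)} = \frac{1}{2471 - -18848} = \frac{1}{2471 + 18848} = \frac{1}{21319}$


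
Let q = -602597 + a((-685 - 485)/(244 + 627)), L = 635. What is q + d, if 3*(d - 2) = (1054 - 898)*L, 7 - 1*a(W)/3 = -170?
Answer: -569044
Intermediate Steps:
a(W) = 531 (a(W) = 21 - 3*(-170) = 21 + 510 = 531)
d = 33022 (d = 2 + ((1054 - 898)*635)/3 = 2 + (156*635)/3 = 2 + (1/3)*99060 = 2 + 33020 = 33022)
q = -602066 (q = -602597 + 531 = -602066)
q + d = -602066 + 33022 = -569044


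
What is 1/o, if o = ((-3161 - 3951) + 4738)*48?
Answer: -1/113952 ≈ -8.7756e-6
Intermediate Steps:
o = -113952 (o = (-7112 + 4738)*48 = -2374*48 = -113952)
1/o = 1/(-113952) = -1/113952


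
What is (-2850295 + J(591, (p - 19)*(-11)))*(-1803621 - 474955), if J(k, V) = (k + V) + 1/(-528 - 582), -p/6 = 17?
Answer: 3602080069189928/555 ≈ 6.4902e+12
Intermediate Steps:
p = -102 (p = -6*17 = -102)
J(k, V) = -1/1110 + V + k (J(k, V) = (V + k) + 1/(-1110) = (V + k) - 1/1110 = -1/1110 + V + k)
(-2850295 + J(591, (p - 19)*(-11)))*(-1803621 - 474955) = (-2850295 + (-1/1110 + (-102 - 19)*(-11) + 591))*(-1803621 - 474955) = (-2850295 + (-1/1110 - 121*(-11) + 591))*(-2278576) = (-2850295 + (-1/1110 + 1331 + 591))*(-2278576) = (-2850295 + 2133419/1110)*(-2278576) = -3161694031/1110*(-2278576) = 3602080069189928/555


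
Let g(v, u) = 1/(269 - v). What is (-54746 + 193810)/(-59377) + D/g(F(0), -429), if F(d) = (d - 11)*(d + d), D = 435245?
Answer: 6951912757121/59377 ≈ 1.1708e+8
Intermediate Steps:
F(d) = 2*d*(-11 + d) (F(d) = (-11 + d)*(2*d) = 2*d*(-11 + d))
(-54746 + 193810)/(-59377) + D/g(F(0), -429) = (-54746 + 193810)/(-59377) + 435245/((-1/(-269 + 2*0*(-11 + 0)))) = 139064*(-1/59377) + 435245/((-1/(-269 + 2*0*(-11)))) = -139064/59377 + 435245/((-1/(-269 + 0))) = -139064/59377 + 435245/((-1/(-269))) = -139064/59377 + 435245/((-1*(-1/269))) = -139064/59377 + 435245/(1/269) = -139064/59377 + 435245*269 = -139064/59377 + 117080905 = 6951912757121/59377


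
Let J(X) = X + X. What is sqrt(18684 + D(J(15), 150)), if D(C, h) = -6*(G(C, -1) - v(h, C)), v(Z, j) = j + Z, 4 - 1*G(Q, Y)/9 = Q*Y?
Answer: 6*sqrt(498) ≈ 133.90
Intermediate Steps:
G(Q, Y) = 36 - 9*Q*Y
v(Z, j) = Z + j
J(X) = 2*X
D(C, h) = -216 - 48*C + 6*h (D(C, h) = -6*((36 - 9*C*(-1)) - (h + C)) = -6*((36 + 9*C) - (C + h)) = -6*((36 + 9*C) + (-C - h)) = -6*(36 - h + 8*C) = -216 - 48*C + 6*h)
sqrt(18684 + D(J(15), 150)) = sqrt(18684 + (-216 - 96*15 + 6*150)) = sqrt(18684 + (-216 - 48*30 + 900)) = sqrt(18684 + (-216 - 1440 + 900)) = sqrt(18684 - 756) = sqrt(17928) = 6*sqrt(498)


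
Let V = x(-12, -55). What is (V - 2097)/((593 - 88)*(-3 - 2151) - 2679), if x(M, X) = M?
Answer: 703/363483 ≈ 0.0019341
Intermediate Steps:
V = -12
(V - 2097)/((593 - 88)*(-3 - 2151) - 2679) = (-12 - 2097)/((593 - 88)*(-3 - 2151) - 2679) = -2109/(505*(-2154) - 2679) = -2109/(-1087770 - 2679) = -2109/(-1090449) = -2109*(-1/1090449) = 703/363483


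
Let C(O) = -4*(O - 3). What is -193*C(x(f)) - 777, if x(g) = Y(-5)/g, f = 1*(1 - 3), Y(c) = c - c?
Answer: -3093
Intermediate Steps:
Y(c) = 0
f = -2 (f = 1*(-2) = -2)
x(g) = 0 (x(g) = 0/g = 0)
C(O) = 12 - 4*O (C(O) = -4*(-3 + O) = 12 - 4*O)
-193*C(x(f)) - 777 = -193*(12 - 4*0) - 777 = -193*(12 + 0) - 777 = -193*12 - 777 = -2316 - 777 = -3093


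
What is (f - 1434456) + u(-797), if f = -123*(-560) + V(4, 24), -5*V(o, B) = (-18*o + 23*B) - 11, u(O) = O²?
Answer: -3652304/5 ≈ -7.3046e+5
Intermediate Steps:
V(o, B) = 11/5 - 23*B/5 + 18*o/5 (V(o, B) = -((-18*o + 23*B) - 11)/5 = -(-11 - 18*o + 23*B)/5 = 11/5 - 23*B/5 + 18*o/5)
f = 343931/5 (f = -123*(-560) + (11/5 - 23/5*24 + (18/5)*4) = 68880 + (11/5 - 552/5 + 72/5) = 68880 - 469/5 = 343931/5 ≈ 68786.)
(f - 1434456) + u(-797) = (343931/5 - 1434456) + (-797)² = -6828349/5 + 635209 = -3652304/5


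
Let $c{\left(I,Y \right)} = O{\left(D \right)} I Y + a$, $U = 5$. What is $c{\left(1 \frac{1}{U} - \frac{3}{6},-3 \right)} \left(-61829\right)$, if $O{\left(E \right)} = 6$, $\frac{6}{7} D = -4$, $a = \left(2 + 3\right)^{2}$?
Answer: $- \frac{9398008}{5} \approx -1.8796 \cdot 10^{6}$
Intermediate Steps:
$a = 25$ ($a = 5^{2} = 25$)
$D = - \frac{14}{3}$ ($D = \frac{7}{6} \left(-4\right) = - \frac{14}{3} \approx -4.6667$)
$c{\left(I,Y \right)} = 25 + 6 I Y$ ($c{\left(I,Y \right)} = 6 I Y + 25 = 25 + 6 I Y$)
$c{\left(1 \frac{1}{U} - \frac{3}{6},-3 \right)} \left(-61829\right) = \left(25 + 6 \left(1 \cdot \frac{1}{5} - \frac{3}{6}\right) \left(-3\right)\right) \left(-61829\right) = \left(25 + 6 \left(1 \cdot \frac{1}{5} - \frac{1}{2}\right) \left(-3\right)\right) \left(-61829\right) = \left(25 + 6 \left(\frac{1}{5} - \frac{1}{2}\right) \left(-3\right)\right) \left(-61829\right) = \left(25 + 6 \left(- \frac{3}{10}\right) \left(-3\right)\right) \left(-61829\right) = \left(25 + \frac{27}{5}\right) \left(-61829\right) = \frac{152}{5} \left(-61829\right) = - \frac{9398008}{5}$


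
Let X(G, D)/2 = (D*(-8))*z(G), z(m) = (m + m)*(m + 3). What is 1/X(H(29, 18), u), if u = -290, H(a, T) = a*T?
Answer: 1/2543184000 ≈ 3.9321e-10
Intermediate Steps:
H(a, T) = T*a
z(m) = 2*m*(3 + m) (z(m) = (2*m)*(3 + m) = 2*m*(3 + m))
X(G, D) = -32*D*G*(3 + G) (X(G, D) = 2*((D*(-8))*(2*G*(3 + G))) = 2*((-8*D)*(2*G*(3 + G))) = 2*(-16*D*G*(3 + G)) = -32*D*G*(3 + G))
1/X(H(29, 18), u) = 1/(-32*(-290)*18*29*(3 + 18*29)) = 1/(-32*(-290)*522*(3 + 522)) = 1/(-32*(-290)*522*525) = 1/2543184000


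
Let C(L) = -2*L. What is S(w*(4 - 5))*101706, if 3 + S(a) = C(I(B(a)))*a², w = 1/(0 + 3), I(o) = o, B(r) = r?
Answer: -2678258/9 ≈ -2.9758e+5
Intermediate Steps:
w = ⅓ (w = 1/3 = ⅓ ≈ 0.33333)
S(a) = -3 - 2*a³ (S(a) = -3 + (-2*a)*a² = -3 - 2*a³)
S(w*(4 - 5))*101706 = (-3 - 2*(4 - 5)³/27)*101706 = (-3 - 2*((⅓)*(-1))³)*101706 = (-3 - 2*(-⅓)³)*101706 = (-3 - 2*(-1/27))*101706 = (-3 + 2/27)*101706 = -79/27*101706 = -2678258/9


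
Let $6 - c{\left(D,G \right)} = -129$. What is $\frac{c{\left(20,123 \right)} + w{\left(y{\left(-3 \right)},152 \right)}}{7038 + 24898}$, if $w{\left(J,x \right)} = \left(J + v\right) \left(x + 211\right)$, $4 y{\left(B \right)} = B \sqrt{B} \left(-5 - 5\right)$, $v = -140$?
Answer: $- \frac{50685}{31936} + \frac{5445 i \sqrt{3}}{63872} \approx -1.5871 + 0.14766 i$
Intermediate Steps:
$c{\left(D,G \right)} = 135$ ($c{\left(D,G \right)} = 6 - -129 = 6 + 129 = 135$)
$y{\left(B \right)} = - \frac{5 B^{\frac{3}{2}}}{2}$ ($y{\left(B \right)} = \frac{B \sqrt{B} \left(-5 - 5\right)}{4} = \frac{B^{\frac{3}{2}} \left(-10\right)}{4} = \frac{\left(-10\right) B^{\frac{3}{2}}}{4} = - \frac{5 B^{\frac{3}{2}}}{2}$)
$w{\left(J,x \right)} = \left(-140 + J\right) \left(211 + x\right)$ ($w{\left(J,x \right)} = \left(J - 140\right) \left(x + 211\right) = \left(-140 + J\right) \left(211 + x\right)$)
$\frac{c{\left(20,123 \right)} + w{\left(y{\left(-3 \right)},152 \right)}}{7038 + 24898} = \frac{135 + \left(-29540 - 21280 + 211 \left(- \frac{5 \left(-3\right)^{\frac{3}{2}}}{2}\right) + - \frac{5 \left(-3\right)^{\frac{3}{2}}}{2} \cdot 152\right)}{7038 + 24898} = \frac{135 + \left(-29540 - 21280 + 211 \left(- \frac{5 \left(- 3 i \sqrt{3}\right)}{2}\right) + - \frac{5 \left(- 3 i \sqrt{3}\right)}{2} \cdot 152\right)}{31936} = \left(135 + \left(-29540 - 21280 + 211 \frac{15 i \sqrt{3}}{2} + \frac{15 i \sqrt{3}}{2} \cdot 152\right)\right) \frac{1}{31936} = \left(135 + \left(-29540 - 21280 + \frac{3165 i \sqrt{3}}{2} + 1140 i \sqrt{3}\right)\right) \frac{1}{31936} = \left(135 - \left(50820 - \frac{5445 i \sqrt{3}}{2}\right)\right) \frac{1}{31936} = \left(-50685 + \frac{5445 i \sqrt{3}}{2}\right) \frac{1}{31936} = - \frac{50685}{31936} + \frac{5445 i \sqrt{3}}{63872}$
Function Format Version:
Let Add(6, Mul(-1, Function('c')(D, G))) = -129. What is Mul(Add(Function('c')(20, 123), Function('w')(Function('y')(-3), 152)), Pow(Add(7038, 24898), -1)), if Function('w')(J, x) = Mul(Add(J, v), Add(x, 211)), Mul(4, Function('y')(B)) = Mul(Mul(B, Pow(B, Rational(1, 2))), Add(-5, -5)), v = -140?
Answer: Add(Rational(-50685, 31936), Mul(Rational(5445, 63872), I, Pow(3, Rational(1, 2)))) ≈ Add(-1.5871, Mul(0.14766, I))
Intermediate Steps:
Function('c')(D, G) = 135 (Function('c')(D, G) = Add(6, Mul(-1, -129)) = Add(6, 129) = 135)
Function('y')(B) = Mul(Rational(-5, 2), Pow(B, Rational(3, 2))) (Function('y')(B) = Mul(Rational(1, 4), Mul(Mul(B, Pow(B, Rational(1, 2))), Add(-5, -5))) = Mul(Rational(1, 4), Mul(Pow(B, Rational(3, 2)), -10)) = Mul(Rational(1, 4), Mul(-10, Pow(B, Rational(3, 2)))) = Mul(Rational(-5, 2), Pow(B, Rational(3, 2))))
Function('w')(J, x) = Mul(Add(-140, J), Add(211, x)) (Function('w')(J, x) = Mul(Add(J, -140), Add(x, 211)) = Mul(Add(-140, J), Add(211, x)))
Mul(Add(Function('c')(20, 123), Function('w')(Function('y')(-3), 152)), Pow(Add(7038, 24898), -1)) = Mul(Add(135, Add(-29540, Mul(-140, 152), Mul(211, Mul(Rational(-5, 2), Pow(-3, Rational(3, 2)))), Mul(Mul(Rational(-5, 2), Pow(-3, Rational(3, 2))), 152))), Pow(Add(7038, 24898), -1)) = Mul(Add(135, Add(-29540, -21280, Mul(211, Mul(Rational(-5, 2), Mul(-3, I, Pow(3, Rational(1, 2))))), Mul(Mul(Rational(-5, 2), Mul(-3, I, Pow(3, Rational(1, 2)))), 152))), Pow(31936, -1)) = Mul(Add(135, Add(-29540, -21280, Mul(211, Mul(Rational(15, 2), I, Pow(3, Rational(1, 2)))), Mul(Mul(Rational(15, 2), I, Pow(3, Rational(1, 2))), 152))), Rational(1, 31936)) = Mul(Add(135, Add(-29540, -21280, Mul(Rational(3165, 2), I, Pow(3, Rational(1, 2))), Mul(1140, I, Pow(3, Rational(1, 2))))), Rational(1, 31936)) = Mul(Add(135, Add(-50820, Mul(Rational(5445, 2), I, Pow(3, Rational(1, 2))))), Rational(1, 31936)) = Mul(Add(-50685, Mul(Rational(5445, 2), I, Pow(3, Rational(1, 2)))), Rational(1, 31936)) = Add(Rational(-50685, 31936), Mul(Rational(5445, 63872), I, Pow(3, Rational(1, 2))))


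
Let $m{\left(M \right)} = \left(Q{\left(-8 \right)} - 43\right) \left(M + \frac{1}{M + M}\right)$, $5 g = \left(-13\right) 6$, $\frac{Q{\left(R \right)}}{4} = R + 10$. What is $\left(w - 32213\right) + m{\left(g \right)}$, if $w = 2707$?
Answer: $- \frac{4517585}{156} \approx -28959.0$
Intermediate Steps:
$Q{\left(R \right)} = 40 + 4 R$ ($Q{\left(R \right)} = 4 \left(R + 10\right) = 4 \left(10 + R\right) = 40 + 4 R$)
$g = - \frac{78}{5}$ ($g = \frac{\left(-13\right) 6}{5} = \frac{1}{5} \left(-78\right) = - \frac{78}{5} \approx -15.6$)
$m{\left(M \right)} = - 35 M - \frac{35}{2 M}$ ($m{\left(M \right)} = \left(\left(40 + 4 \left(-8\right)\right) - 43\right) \left(M + \frac{1}{M + M}\right) = \left(\left(40 - 32\right) - 43\right) \left(M + \frac{1}{2 M}\right) = \left(8 - 43\right) \left(M + \frac{1}{2 M}\right) = - 35 \left(M + \frac{1}{2 M}\right) = - 35 M - \frac{35}{2 M}$)
$\left(w - 32213\right) + m{\left(g \right)} = \left(2707 - 32213\right) - \left(-546 + \frac{35}{2 \left(- \frac{78}{5}\right)}\right) = -29506 + \left(546 - - \frac{175}{156}\right) = -29506 + \left(546 + \frac{175}{156}\right) = -29506 + \frac{85351}{156} = - \frac{4517585}{156}$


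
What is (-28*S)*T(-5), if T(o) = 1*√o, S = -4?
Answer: 112*I*√5 ≈ 250.44*I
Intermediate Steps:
T(o) = √o
(-28*S)*T(-5) = (-28*(-4))*√(-5) = 112*(I*√5) = 112*I*√5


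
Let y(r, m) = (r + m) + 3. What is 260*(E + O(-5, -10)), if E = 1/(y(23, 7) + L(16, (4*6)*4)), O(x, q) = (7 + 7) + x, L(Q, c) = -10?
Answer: 54080/23 ≈ 2351.3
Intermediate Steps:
y(r, m) = 3 + m + r (y(r, m) = (m + r) + 3 = 3 + m + r)
O(x, q) = 14 + x
E = 1/23 (E = 1/((3 + 7 + 23) - 10) = 1/(33 - 10) = 1/23 ≈ 0.043478)
260*(E + O(-5, -10)) = 260*(1/23 + (14 - 5)) = 260*(1/23 + 9) = 260*(208/23) = 54080/23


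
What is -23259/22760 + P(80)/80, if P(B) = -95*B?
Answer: -2185459/22760 ≈ -96.022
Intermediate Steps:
-23259/22760 + P(80)/80 = -23259/22760 - 95*80/80 = -23259*1/22760 - 7600*1/80 = -23259/22760 - 95 = -2185459/22760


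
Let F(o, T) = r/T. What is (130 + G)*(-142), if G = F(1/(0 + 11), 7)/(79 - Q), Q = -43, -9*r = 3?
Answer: -23647189/1281 ≈ -18460.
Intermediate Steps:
r = -1/3 (r = -1/9*3 = -1/3 ≈ -0.33333)
F(o, T) = -1/(3*T)
G = -1/2562 (G = (-1/3/7)/(79 - 1*(-43)) = (-1/3*1/7)/(79 + 43) = -1/21/122 = -1/21*1/122 = -1/2562 ≈ -0.00039032)
(130 + G)*(-142) = (130 - 1/2562)*(-142) = (333059/2562)*(-142) = -23647189/1281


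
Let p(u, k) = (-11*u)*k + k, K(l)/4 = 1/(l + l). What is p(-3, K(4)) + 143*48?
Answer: 6881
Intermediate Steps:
K(l) = 2/l (K(l) = 4/(l + l) = 4/((2*l)) = 4*(1/(2*l)) = 2/l)
p(u, k) = k - 11*k*u (p(u, k) = -11*k*u + k = k - 11*k*u)
p(-3, K(4)) + 143*48 = (2/4)*(1 - 11*(-3)) + 143*48 = (2*(¼))*(1 + 33) + 6864 = (½)*34 + 6864 = 17 + 6864 = 6881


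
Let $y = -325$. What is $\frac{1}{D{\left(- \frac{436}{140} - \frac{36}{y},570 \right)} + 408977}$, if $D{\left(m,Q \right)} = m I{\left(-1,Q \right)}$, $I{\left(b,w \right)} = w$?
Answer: $\frac{455}{185305573} \approx 2.4554 \cdot 10^{-6}$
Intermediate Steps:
$D{\left(m,Q \right)} = Q m$ ($D{\left(m,Q \right)} = m Q = Q m$)
$\frac{1}{D{\left(- \frac{436}{140} - \frac{36}{y},570 \right)} + 408977} = \frac{1}{570 \left(- \frac{436}{140} - \frac{36}{-325}\right) + 408977} = \frac{1}{570 \left(\left(-436\right) \frac{1}{140} - - \frac{36}{325}\right) + 408977} = \frac{1}{570 \left(- \frac{109}{35} + \frac{36}{325}\right) + 408977} = \frac{1}{570 \left(- \frac{6833}{2275}\right) + 408977} = \frac{1}{- \frac{778962}{455} + 408977} = \frac{1}{\frac{185305573}{455}} = \frac{455}{185305573}$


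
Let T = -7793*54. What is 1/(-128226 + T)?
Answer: -1/549048 ≈ -1.8213e-6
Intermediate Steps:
T = -420822
1/(-128226 + T) = 1/(-128226 - 420822) = 1/(-549048) = -1/549048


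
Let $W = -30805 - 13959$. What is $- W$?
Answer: $44764$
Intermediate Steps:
$W = -44764$ ($W = -30805 - 13959 = -44764$)
$- W = \left(-1\right) \left(-44764\right) = 44764$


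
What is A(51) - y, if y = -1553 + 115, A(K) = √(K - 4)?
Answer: 1438 + √47 ≈ 1444.9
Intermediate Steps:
A(K) = √(-4 + K)
y = -1438
A(51) - y = √(-4 + 51) - 1*(-1438) = √47 + 1438 = 1438 + √47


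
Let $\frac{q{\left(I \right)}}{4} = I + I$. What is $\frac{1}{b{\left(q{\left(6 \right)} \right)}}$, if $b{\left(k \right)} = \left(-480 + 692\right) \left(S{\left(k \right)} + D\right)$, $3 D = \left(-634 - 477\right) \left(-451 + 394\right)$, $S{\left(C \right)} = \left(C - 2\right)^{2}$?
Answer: $\frac{1}{4923700} \approx 2.031 \cdot 10^{-7}$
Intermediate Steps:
$q{\left(I \right)} = 8 I$ ($q{\left(I \right)} = 4 \left(I + I\right) = 4 \cdot 2 I = 8 I$)
$S{\left(C \right)} = \left(-2 + C\right)^{2}$
$D = 21109$ ($D = \frac{\left(-634 - 477\right) \left(-451 + 394\right)}{3} = \frac{\left(-1111\right) \left(-57\right)}{3} = \frac{1}{3} \cdot 63327 = 21109$)
$b{\left(k \right)} = 4475108 + 212 \left(-2 + k\right)^{2}$ ($b{\left(k \right)} = \left(-480 + 692\right) \left(\left(-2 + k\right)^{2} + 21109\right) = 212 \left(21109 + \left(-2 + k\right)^{2}\right) = 4475108 + 212 \left(-2 + k\right)^{2}$)
$\frac{1}{b{\left(q{\left(6 \right)} \right)}} = \frac{1}{4475108 + 212 \left(-2 + 8 \cdot 6\right)^{2}} = \frac{1}{4475108 + 212 \left(-2 + 48\right)^{2}} = \frac{1}{4475108 + 212 \cdot 46^{2}} = \frac{1}{4475108 + 212 \cdot 2116} = \frac{1}{4475108 + 448592} = \frac{1}{4923700}$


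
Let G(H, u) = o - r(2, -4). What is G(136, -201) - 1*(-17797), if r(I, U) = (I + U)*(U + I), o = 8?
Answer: 17801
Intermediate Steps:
r(I, U) = (I + U)² (r(I, U) = (I + U)*(I + U) = (I + U)²)
G(H, u) = 4 (G(H, u) = 8 - (2 - 4)² = 8 - 1*(-2)² = 8 - 1*4 = 8 - 4 = 4)
G(136, -201) - 1*(-17797) = 4 - 1*(-17797) = 4 + 17797 = 17801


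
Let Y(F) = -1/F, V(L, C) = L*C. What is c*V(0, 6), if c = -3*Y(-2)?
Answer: 0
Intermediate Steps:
V(L, C) = C*L
c = -3/2 (c = -(-3)/(-2) = -(-3)*(-1)/2 = -3*½ = -3/2 ≈ -1.5000)
c*V(0, 6) = -9*0 = -3/2*0 = 0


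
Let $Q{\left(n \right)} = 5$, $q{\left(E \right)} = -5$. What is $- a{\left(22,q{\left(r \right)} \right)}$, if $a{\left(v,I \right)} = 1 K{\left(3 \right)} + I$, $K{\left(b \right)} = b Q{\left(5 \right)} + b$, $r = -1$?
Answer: $-13$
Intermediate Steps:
$K{\left(b \right)} = 6 b$ ($K{\left(b \right)} = b 5 + b = 5 b + b = 6 b$)
$a{\left(v,I \right)} = 18 + I$ ($a{\left(v,I \right)} = 1 \cdot 6 \cdot 3 + I = 1 \cdot 18 + I = 18 + I$)
$- a{\left(22,q{\left(r \right)} \right)} = - (18 - 5) = \left(-1\right) 13 = -13$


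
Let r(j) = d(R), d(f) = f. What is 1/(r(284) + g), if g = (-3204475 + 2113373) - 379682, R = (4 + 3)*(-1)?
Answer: -1/1470791 ≈ -6.7991e-7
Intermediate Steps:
R = -7 (R = 7*(-1) = -7)
g = -1470784 (g = -1091102 - 379682 = -1470784)
r(j) = -7
1/(r(284) + g) = 1/(-7 - 1470784) = 1/(-1470791) = -1/1470791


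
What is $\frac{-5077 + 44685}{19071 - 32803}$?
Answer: $- \frac{9902}{3433} \approx -2.8844$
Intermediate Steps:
$\frac{-5077 + 44685}{19071 - 32803} = \frac{39608}{-13732} = 39608 \left(- \frac{1}{13732}\right) = - \frac{9902}{3433}$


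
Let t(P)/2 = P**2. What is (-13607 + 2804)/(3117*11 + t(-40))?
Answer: -10803/37487 ≈ -0.28818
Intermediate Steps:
t(P) = 2*P**2
(-13607 + 2804)/(3117*11 + t(-40)) = (-13607 + 2804)/(3117*11 + 2*(-40)**2) = -10803/(34287 + 2*1600) = -10803/(34287 + 3200) = -10803/37487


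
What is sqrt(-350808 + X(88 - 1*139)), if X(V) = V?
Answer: I*sqrt(350859) ≈ 592.33*I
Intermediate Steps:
sqrt(-350808 + X(88 - 1*139)) = sqrt(-350808 + (88 - 1*139)) = sqrt(-350808 + (88 - 139)) = sqrt(-350808 - 51) = sqrt(-350859) = I*sqrt(350859)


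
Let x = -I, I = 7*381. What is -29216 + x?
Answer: -31883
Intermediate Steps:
I = 2667
x = -2667 (x = -1*2667 = -2667)
-29216 + x = -29216 - 2667 = -31883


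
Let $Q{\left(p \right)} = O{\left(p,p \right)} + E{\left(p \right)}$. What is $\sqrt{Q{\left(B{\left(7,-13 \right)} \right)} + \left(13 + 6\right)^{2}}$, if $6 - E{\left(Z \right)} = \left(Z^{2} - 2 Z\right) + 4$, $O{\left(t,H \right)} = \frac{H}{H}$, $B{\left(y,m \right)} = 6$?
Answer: $2 \sqrt{85} \approx 18.439$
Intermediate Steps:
$O{\left(t,H \right)} = 1$
$E{\left(Z \right)} = 2 - Z^{2} + 2 Z$ ($E{\left(Z \right)} = 6 - \left(\left(Z^{2} - 2 Z\right) + 4\right) = 6 - \left(4 + Z^{2} - 2 Z\right) = 2 - Z^{2} + 2 Z$)
$Q{\left(p \right)} = 3 - p^{2} + 2 p$ ($Q{\left(p \right)} = 1 + \left(2 - p^{2} + 2 p\right) = 3 - p^{2} + 2 p$)
$\sqrt{Q{\left(B{\left(7,-13 \right)} \right)} + \left(13 + 6\right)^{2}} = \sqrt{\left(3 - 6^{2} + 2 \cdot 6\right) + \left(13 + 6\right)^{2}} = \sqrt{\left(3 - 36 + 12\right) + 19^{2}} = \sqrt{\left(3 - 36 + 12\right) + 361} = \sqrt{-21 + 361} = \sqrt{340} = 2 \sqrt{85}$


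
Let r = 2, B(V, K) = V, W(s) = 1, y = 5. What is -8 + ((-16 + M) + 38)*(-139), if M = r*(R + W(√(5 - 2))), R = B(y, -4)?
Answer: -4734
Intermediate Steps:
R = 5
M = 12 (M = 2*(5 + 1) = 2*6 = 12)
-8 + ((-16 + M) + 38)*(-139) = -8 + ((-16 + 12) + 38)*(-139) = -8 + (-4 + 38)*(-139) = -8 + 34*(-139) = -8 - 4726 = -4734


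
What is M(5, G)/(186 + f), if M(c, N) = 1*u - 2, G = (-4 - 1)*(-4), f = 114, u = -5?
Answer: -7/300 ≈ -0.023333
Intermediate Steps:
G = 20 (G = -5*(-4) = 20)
M(c, N) = -7 (M(c, N) = 1*(-5) - 2 = -5 - 2 = -7)
M(5, G)/(186 + f) = -7/(186 + 114) = -7/300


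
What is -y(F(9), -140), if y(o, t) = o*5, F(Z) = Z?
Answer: -45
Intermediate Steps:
y(o, t) = 5*o
-y(F(9), -140) = -5*9 = -1*45 = -45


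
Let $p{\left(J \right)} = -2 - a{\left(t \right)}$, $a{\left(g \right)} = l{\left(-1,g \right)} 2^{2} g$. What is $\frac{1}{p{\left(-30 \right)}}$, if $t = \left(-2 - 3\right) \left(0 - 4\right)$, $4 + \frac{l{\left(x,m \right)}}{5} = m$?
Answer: $- \frac{1}{6402} \approx -0.0001562$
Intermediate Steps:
$l{\left(x,m \right)} = -20 + 5 m$
$t = 20$ ($t = \left(-5\right) \left(-4\right) = 20$)
$a{\left(g \right)} = g \left(-80 + 20 g\right)$ ($a{\left(g \right)} = \left(-20 + 5 g\right) 2^{2} g = \left(-20 + 5 g\right) 4 g = \left(-80 + 20 g\right) g = g \left(-80 + 20 g\right)$)
$p{\left(J \right)} = -6402$ ($p{\left(J \right)} = -2 - 20 \cdot 20 \left(-4 + 20\right) = -2 - 20 \cdot 20 \cdot 16 = -2 - 6400 = -6402$)
$\frac{1}{p{\left(-30 \right)}} = \frac{1}{-6402} = - \frac{1}{6402}$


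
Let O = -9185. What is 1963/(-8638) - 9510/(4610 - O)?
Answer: -21845393/23832242 ≈ -0.91663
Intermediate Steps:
1963/(-8638) - 9510/(4610 - O) = 1963/(-8638) - 9510/(4610 - 1*(-9185)) = 1963*(-1/8638) - 9510/(4610 + 9185) = -1963/8638 - 9510/13795 = -1963/8638 - 9510*1/13795 = -1963/8638 - 1902/2759 = -21845393/23832242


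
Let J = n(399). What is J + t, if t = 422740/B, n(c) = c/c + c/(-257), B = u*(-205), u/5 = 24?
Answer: -5606869/316110 ≈ -17.737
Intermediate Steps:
u = 120 (u = 5*24 = 120)
B = -24600 (B = 120*(-205) = -24600)
n(c) = 1 - c/257 (n(c) = 1 + c*(-1/257) = 1 - c/257)
J = -142/257 (J = 1 - 1/257*399 = 1 - 399/257 = -142/257 ≈ -0.55253)
t = -21137/1230 (t = 422740/(-24600) = 422740*(-1/24600) = -21137/1230 ≈ -17.185)
J + t = -142/257 - 21137/1230 = -5606869/316110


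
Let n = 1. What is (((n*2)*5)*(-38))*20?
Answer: -7600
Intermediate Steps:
(((n*2)*5)*(-38))*20 = (((1*2)*5)*(-38))*20 = ((2*5)*(-38))*20 = (10*(-38))*20 = -380*20 = -7600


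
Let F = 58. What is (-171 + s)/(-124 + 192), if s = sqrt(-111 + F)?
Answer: -171/68 + I*sqrt(53)/68 ≈ -2.5147 + 0.10706*I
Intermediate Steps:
s = I*sqrt(53) (s = sqrt(-111 + 58) = sqrt(-53) = I*sqrt(53) ≈ 7.2801*I)
(-171 + s)/(-124 + 192) = (-171 + I*sqrt(53))/(-124 + 192) = (-171 + I*sqrt(53))/68 = (-171 + I*sqrt(53))*(1/68) = -171/68 + I*sqrt(53)/68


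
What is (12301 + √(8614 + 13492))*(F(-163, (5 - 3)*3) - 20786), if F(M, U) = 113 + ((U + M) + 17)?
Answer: -256020713 - 20813*√22106 ≈ -2.5912e+8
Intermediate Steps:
F(M, U) = 130 + M + U (F(M, U) = 113 + ((M + U) + 17) = 113 + (17 + M + U) = 130 + M + U)
(12301 + √(8614 + 13492))*(F(-163, (5 - 3)*3) - 20786) = (12301 + √(8614 + 13492))*((130 - 163 + (5 - 3)*3) - 20786) = (12301 + √22106)*((130 - 163 + 2*3) - 20786) = (12301 + √22106)*((130 - 163 + 6) - 20786) = (12301 + √22106)*(-27 - 20786) = (12301 + √22106)*(-20813) = -256020713 - 20813*√22106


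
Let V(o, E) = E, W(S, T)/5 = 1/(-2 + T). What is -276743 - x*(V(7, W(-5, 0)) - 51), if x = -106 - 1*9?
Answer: -565791/2 ≈ -2.8290e+5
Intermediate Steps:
W(S, T) = 5/(-2 + T)
x = -115 (x = -106 - 9 = -115)
-276743 - x*(V(7, W(-5, 0)) - 51) = -276743 - (-115)*(5/(-2 + 0) - 51) = -276743 - (-115)*(5/(-2) - 51) = -276743 - (-115)*(5*(-½) - 51) = -276743 - (-115)*(-5/2 - 51) = -276743 - (-115)*(-107)/2 = -276743 - 1*12305/2 = -276743 - 12305/2 = -565791/2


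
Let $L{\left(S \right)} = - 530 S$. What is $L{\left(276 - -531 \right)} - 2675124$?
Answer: $-3102834$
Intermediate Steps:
$L{\left(276 - -531 \right)} - 2675124 = - 530 \left(276 - -531\right) - 2675124 = - 530 \left(276 + 531\right) - 2675124 = \left(-530\right) 807 - 2675124 = -427710 - 2675124 = -3102834$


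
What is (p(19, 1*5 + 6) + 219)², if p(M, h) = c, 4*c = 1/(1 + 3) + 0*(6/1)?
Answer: 12285025/256 ≈ 47988.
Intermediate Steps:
c = 1/16 (c = (1/(1 + 3) + 0*(6/1))/4 = (1/4 + 0*(6*1))/4 = (¼ + 0*6)/4 = (¼ + 0)/4 = (¼)*(¼) = 1/16 ≈ 0.062500)
p(M, h) = 1/16
(p(19, 1*5 + 6) + 219)² = (1/16 + 219)² = (3505/16)² = 12285025/256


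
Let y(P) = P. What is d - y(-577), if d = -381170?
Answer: -380593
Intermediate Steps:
d - y(-577) = -381170 - 1*(-577) = -381170 + 577 = -380593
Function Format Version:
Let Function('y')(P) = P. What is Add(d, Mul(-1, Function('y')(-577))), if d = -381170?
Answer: -380593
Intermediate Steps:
Add(d, Mul(-1, Function('y')(-577))) = Add(-381170, Mul(-1, -577)) = Add(-381170, 577) = -380593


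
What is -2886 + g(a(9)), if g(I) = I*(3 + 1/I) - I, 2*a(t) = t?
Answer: -2876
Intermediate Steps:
a(t) = t/2
g(I) = -I + I*(3 + 1/I)
-2886 + g(a(9)) = -2886 + (1 + 2*((½)*9)) = -2886 + (1 + 2*(9/2)) = -2886 + (1 + 9) = -2886 + 10 = -2876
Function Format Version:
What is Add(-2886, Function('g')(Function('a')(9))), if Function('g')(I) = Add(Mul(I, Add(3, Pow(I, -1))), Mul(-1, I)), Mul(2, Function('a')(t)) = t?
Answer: -2876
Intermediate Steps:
Function('a')(t) = Mul(Rational(1, 2), t)
Function('g')(I) = Add(Mul(-1, I), Mul(I, Add(3, Pow(I, -1))))
Add(-2886, Function('g')(Function('a')(9))) = Add(-2886, Add(1, Mul(2, Mul(Rational(1, 2), 9)))) = Add(-2886, Add(1, Mul(2, Rational(9, 2)))) = Add(-2886, Add(1, 9)) = Add(-2886, 10) = -2876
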